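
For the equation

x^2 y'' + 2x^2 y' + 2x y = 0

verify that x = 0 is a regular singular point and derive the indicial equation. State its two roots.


Divide by x^2 to reach normal form y'' + P_1(x) y' + P_2(x) y = 0 with P_1(x) = 2 and P_2(x) = 2/x.
x = 0 is a singular point because the y-coefficient 2/x has a pole at x = 0.
It is a regular singular point because x P_1(x) = p(x) = 2x and x^2 P_2(x) = q(x) = 2x are polynomials, hence analytic at x = 0.
p(0) = 0,  q(0) = 0.
Indicial equation: r(r-1) + p(0) r + q(0) = 0, i.e. r^2 + (p(0) - 1) r + q(0) = 0, i.e. r^2 - 1 r = 0.
Discriminant: (-1)^2 - 4(0) = 1, so r = (1 ± 1)/2.
Solving: r_1 = 1, r_2 = 0.

indicial: r^2 - 1 r = 0; roots r_1 = 1, r_2 = 0


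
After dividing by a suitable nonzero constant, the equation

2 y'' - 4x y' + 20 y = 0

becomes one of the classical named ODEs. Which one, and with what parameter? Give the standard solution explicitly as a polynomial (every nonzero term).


All three coefficients share the factor 2; dividing through by 2 gives  y'' - 2x y' + 10 y = 0.
This matches the Hermite equation y'' - 2x y' + 2n y = 0 with 2n = 10, so n = 5; the polynomial solution is H_5(x).
With y = sum_k a_k x^k, matching x^k gives (k+2)(k+1) a_{k+2} = 2(k - n) a_k = 2(k - 5) a_k. The right side vanishes at k = 5, so the series with the parity of 5 terminates at degree 5.
Standard normalization: leading coefficient of H_n is 2^n, so a_5 = 2^5 = 32. Work downward with a_k = (k+1)(k+2) a_{k+2} / (2(k - n)):
  a_3 = (4)(5)(32) / (2(3 - 5)) = 640/(-4) = -160
  a_1 = (2)(3)(-160) / (2(1 - 5)) = -960/(-8) = 120
Hence H_5(x) = 32 x^5 - 160 x^3 + 120 x.

H_5(x); series = 32 x^5 - 160 x^3 + 120 x


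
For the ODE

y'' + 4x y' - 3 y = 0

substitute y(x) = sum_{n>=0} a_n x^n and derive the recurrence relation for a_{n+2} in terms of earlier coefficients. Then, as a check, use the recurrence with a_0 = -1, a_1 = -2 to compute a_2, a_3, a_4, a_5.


Substitute y = sum_n a_n x^n.
y''(x) has coefficient (n+2)(n+1) a_{n+2} at x^n;
4 x y'(x) has coefficient 4 n a_n at x^n (shift);
-3 y(x) has coefficient -3 a_n at x^n.
Matching x^n: (n+2)(n+1) a_{n+2} + (4n - 3) a_n = 0.
Thus a_{n+2} = (-4n + 3) / ((n+1)(n+2)) * a_n.

Check with a_0 = -1, a_1 = -2 (apply the recurrence for n = 0, 1, 2, 3): a_0 = -1, a_1 = -2, a_2 = -3/2, a_3 = 1/3, a_4 = 5/8, a_5 = -3/20.

a_(n+2) = (-4n + 3) / ((n+1)(n+2)) * a_n; check: a_0 = -1, a_1 = -2, a_2 = -3/2, a_3 = 1/3, a_4 = 5/8, a_5 = -3/20


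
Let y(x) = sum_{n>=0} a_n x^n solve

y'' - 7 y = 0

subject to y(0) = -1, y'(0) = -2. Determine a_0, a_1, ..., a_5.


Ansatz: y(x) = sum_{n>=0} a_n x^n, so y'(x) = sum_{n>=1} n a_n x^(n-1) and y''(x) = sum_{n>=2} n(n-1) a_n x^(n-2).
Substitute into P(x) y'' + Q(x) y' + R(x) y = 0 with P(x) = 1, Q(x) = 0, R(x) = -7, and match powers of x.
Initial conditions: a_0 = -1, a_1 = -2.
Setting the coefficient of each power of x to zero and solving order by order (substituting the coefficients already found):
  x^0: 2 a_2 - 7 a_0 = 0  ->  2 a_2 = 7 a_0 = -7  ->  a_2 = -7/2
  x^1: 6 a_3 - 7 a_1 = 0  ->  6 a_3 = 7 a_1 = -14  ->  a_3 = -7/3
  x^2: 12 a_4 - 7 a_2 = 0  ->  12 a_4 = 7 a_2 = -49/2  ->  a_4 = -49/24
  x^3: 20 a_5 - 7 a_3 = 0  ->  20 a_5 = 7 a_3 = -49/3  ->  a_5 = -49/60
Truncated series: y(x) = -1 - 2 x - (7/2) x^2 - (7/3) x^3 - (49/24) x^4 - (49/60) x^5 + O(x^6).

a_0 = -1; a_1 = -2; a_2 = -7/2; a_3 = -7/3; a_4 = -49/24; a_5 = -49/60


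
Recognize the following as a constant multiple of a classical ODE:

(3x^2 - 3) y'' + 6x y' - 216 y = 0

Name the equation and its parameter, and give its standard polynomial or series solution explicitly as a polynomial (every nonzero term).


All three coefficients share the factor -3; dividing through by -3 gives  (1 - x^2) y'' - 2x y' + 72 y = 0.
This matches the Legendre equation (1 - x^2) y'' - 2x y' + n(n+1) y = 0 (note the -2x y' term) with n(n+1) = 72, so n = 8; the polynomial solution is P_8(x).
With y = sum_k a_k x^k, matching x^k gives (k+2)(k+1) a_{k+2} = [k(k+1) - n(n+1)] a_k = (k - 8)(k + 9) a_k. The right side vanishes at k = 8, so the series with the parity of 8 terminates at degree 8.
Standard normalization (P_n(1) = 1): leading coefficient (2n)!/(2^n (n!)^2) = 20922789888000/(256*1625702400) = 6435/128, so a_8 = 6435/128. Work downward with a_k = (k+1)(k+2) a_{k+2} / ((k - 8)(k + 9)):
  a_6 = (7)(8)(6435/128) / ((6 - 8)(6 + 9)) = (45045/16)/(-30) = -3003/32
  a_4 = (5)(6)(-3003/32) / ((4 - 8)(4 + 9)) = (-45045/16)/(-52) = 3465/64
  a_2 = (3)(4)(3465/64) / ((2 - 8)(2 + 9)) = (10395/16)/(-66) = -315/32
  a_0 = (1)(2)(-315/32) / ((0 - 8)(0 + 9)) = (-315/16)/(-72) = 35/128
Hence P_8(x) = 6435 x^8/128 - 3003 x^6/32 + 3465 x^4/64 - 315 x^2/32 + 35/128.

P_8(x); series = 6435 x^8/128 - 3003 x^6/32 + 3465 x^4/64 - 315 x^2/32 + 35/128


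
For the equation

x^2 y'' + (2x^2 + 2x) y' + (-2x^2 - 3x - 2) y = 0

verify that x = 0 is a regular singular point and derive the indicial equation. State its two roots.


Divide by x^2 to reach normal form y'' + P_1(x) y' + P_2(x) y = 0 with P_1(x) = 2 + 2/x and P_2(x) = -2 - 3/x - 2/x^2.
x = 0 is a singular point because the y'-coefficient 2 + 2/x has a pole at x = 0 and the y-coefficient -2 - 3/x - 2/x^2 has a pole at x = 0.
It is a regular singular point because x P_1(x) = p(x) = 2x + 2 and x^2 P_2(x) = q(x) = -2x^2 - 3x - 2 are polynomials, hence analytic at x = 0.
p(0) = 2,  q(0) = -2.
Indicial equation: r(r-1) + p(0) r + q(0) = 0, i.e. r^2 + (p(0) - 1) r + q(0) = 0, i.e. r^2 + 1 r - 2 = 0.
Discriminant: (1)^2 - 4(-2) = 9, so r = (-1 ± 3)/2.
Solving: r_1 = 1, r_2 = -2.

indicial: r^2 + 1 r - 2 = 0; roots r_1 = 1, r_2 = -2


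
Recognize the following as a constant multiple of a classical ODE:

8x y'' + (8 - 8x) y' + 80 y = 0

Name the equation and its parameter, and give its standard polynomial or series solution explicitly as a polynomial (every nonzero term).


All three coefficients share the factor 8; dividing through by 8 gives  x y'' + (1 - x) y' + 10 y = 0.
This matches the Laguerre equation x y'' + (1 - x) y' + n y = 0 with n = 10; the polynomial solution is L_10(x).
With y = sum_k a_k x^k, matching x^k gives (k+1)k a_{k+1} + (k+1) a_{k+1} - k a_k + n a_k = 0, i.e. (k+1)^2 a_{k+1} = (k - n) a_k = (k - 10) a_k. The right side vanishes at k = 10, so the series terminates at degree 10.
Standard normalization L_n(0) = 1 gives a_0 = 1. Work upward with a_{k+1} = (k - 10) a_k / (k+1)^2:
  a_1 = (0 - 10)(1) / 1^2 = -10/1 = -10
  a_2 = (1 - 10)(-10) / 2^2 = 90/4 = 45/2
  a_3 = (2 - 10)(45/2) / 3^2 = -180/9 = -20
  a_4 = (3 - 10)(-20) / 4^2 = 140/16 = 35/4
  a_5 = (4 - 10)(35/4) / 5^2 = (-105/2)/25 = -21/10
  a_6 = (5 - 10)(-21/10) / 6^2 = (21/2)/36 = 7/24
  a_7 = (6 - 10)(7/24) / 7^2 = (-7/6)/49 = -1/42
  a_8 = (7 - 10)(-1/42) / 8^2 = (1/14)/64 = 1/896
  a_9 = (8 - 10)(1/896) / 9^2 = (-1/448)/81 = -1/36288
  a_10 = (9 - 10)(-1/36288) / 10^2 = (1/36288)/100 = 1/3628800
Hence L_10(x) = x^10/3628800 - x^9/36288 + x^8/896 - x^7/42 + 7 x^6/24 - 21 x^5/10 + 35 x^4/4 - 20 x^3 + 45 x^2/2 - 10 x + 1.

L_10(x); series = x^10/3628800 - x^9/36288 + x^8/896 - x^7/42 + 7 x^6/24 - 21 x^5/10 + 35 x^4/4 - 20 x^3 + 45 x^2/2 - 10 x + 1


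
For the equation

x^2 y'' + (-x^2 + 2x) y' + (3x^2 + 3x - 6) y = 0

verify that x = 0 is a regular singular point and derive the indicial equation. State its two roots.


Divide by x^2 to reach normal form y'' + P_1(x) y' + P_2(x) y = 0 with P_1(x) = -1 + 2/x and P_2(x) = 3 + 3/x - 6/x^2.
x = 0 is a singular point because the y'-coefficient -1 + 2/x has a pole at x = 0 and the y-coefficient 3 + 3/x - 6/x^2 has a pole at x = 0.
It is a regular singular point because x P_1(x) = p(x) = 2 - x and x^2 P_2(x) = q(x) = 3x^2 + 3x - 6 are polynomials, hence analytic at x = 0.
p(0) = 2,  q(0) = -6.
Indicial equation: r(r-1) + p(0) r + q(0) = 0, i.e. r^2 + (p(0) - 1) r + q(0) = 0, i.e. r^2 + 1 r - 6 = 0.
Discriminant: (1)^2 - 4(-6) = 25, so r = (-1 ± 5)/2.
Solving: r_1 = 2, r_2 = -3.

indicial: r^2 + 1 r - 6 = 0; roots r_1 = 2, r_2 = -3


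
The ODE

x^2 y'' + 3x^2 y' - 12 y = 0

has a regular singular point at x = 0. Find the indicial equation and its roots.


Divide by x^2 to reach normal form y'' + P_1(x) y' + P_2(x) y = 0 with P_1(x) = 3 and P_2(x) = -12/x^2.
x = 0 is a singular point because the y-coefficient -12/x^2 has a pole at x = 0.
It is a regular singular point because x P_1(x) = p(x) = 3x and x^2 P_2(x) = q(x) = -12 are polynomials, hence analytic at x = 0.
p(0) = 0,  q(0) = -12.
Indicial equation: r(r-1) + p(0) r + q(0) = 0, i.e. r^2 + (p(0) - 1) r + q(0) = 0, i.e. r^2 - 1 r - 12 = 0.
Discriminant: (-1)^2 - 4(-12) = 49, so r = (1 ± 7)/2.
Solving: r_1 = 4, r_2 = -3.

indicial: r^2 - 1 r - 12 = 0; roots r_1 = 4, r_2 = -3


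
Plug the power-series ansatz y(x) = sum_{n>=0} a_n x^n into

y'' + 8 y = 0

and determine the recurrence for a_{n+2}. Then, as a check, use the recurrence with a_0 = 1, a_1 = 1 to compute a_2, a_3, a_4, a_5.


Substitute y = sum_n a_n x^n into y'' + (const) y = 0.
y''(x) = sum_{n>=0} (n+2)(n+1) a_{n+2} x^n.
The ODE becomes sum_n [(n+2)(n+1) a_{n+2} + 8 a_n] x^n = 0.
Setting each coefficient to zero gives the recurrence:
  (n+2)(n+1) a_{n+2} + 8 a_n = 0,
  a_{n+2} = -8 / ((n+1)(n+2)) a_n.

Check with a_0 = 1, a_1 = 1 (apply the recurrence for n = 0, 1, 2, 3): a_0 = 1, a_1 = 1, a_2 = -4, a_3 = -4/3, a_4 = 8/3, a_5 = 8/15.

a_{n+2} = -8/((n+1)(n+2)) * a_n; check: a_0 = 1, a_1 = 1, a_2 = -4, a_3 = -4/3, a_4 = 8/3, a_5 = 8/15


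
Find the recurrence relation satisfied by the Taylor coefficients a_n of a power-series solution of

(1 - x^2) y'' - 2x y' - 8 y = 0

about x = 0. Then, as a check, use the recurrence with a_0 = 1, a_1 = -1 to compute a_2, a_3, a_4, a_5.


Substitute y = sum_n a_n x^n.
(1 - 1 x^2) y'' contributes (n+2)(n+1) a_{n+2} - n(n-1) a_n at x^n.
-2 x y'(x) contributes -2 n a_n at x^n.
-8 y(x) contributes -8 a_n at x^n.
Matching x^n: (n+2)(n+1) a_{n+2} + (-n(n-1) - 2 n - 8) a_n = 0.
Thus a_{n+2} = (n(n-1) + 2 n + 8) / ((n+1)(n+2)) * a_n.

Check with a_0 = 1, a_1 = -1 (apply the recurrence for n = 0, 1, 2, 3): a_0 = 1, a_1 = -1, a_2 = 4, a_3 = -5/3, a_4 = 14/3, a_5 = -5/3.

a_(n+2) = (n(n-1) + 2 n + 8) / ((n+1)(n+2)) * a_n; check: a_0 = 1, a_1 = -1, a_2 = 4, a_3 = -5/3, a_4 = 14/3, a_5 = -5/3


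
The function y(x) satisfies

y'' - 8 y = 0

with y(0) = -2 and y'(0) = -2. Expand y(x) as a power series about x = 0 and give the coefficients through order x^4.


Ansatz: y(x) = sum_{n>=0} a_n x^n, so y'(x) = sum_{n>=1} n a_n x^(n-1) and y''(x) = sum_{n>=2} n(n-1) a_n x^(n-2).
Substitute into P(x) y'' + Q(x) y' + R(x) y = 0 with P(x) = 1, Q(x) = 0, R(x) = -8, and match powers of x.
Initial conditions: a_0 = -2, a_1 = -2.
Setting the coefficient of each power of x to zero and solving order by order (substituting the coefficients already found):
  x^0: 2 a_2 - 8 a_0 = 0  ->  2 a_2 = 8 a_0 = -16  ->  a_2 = -8
  x^1: 6 a_3 - 8 a_1 = 0  ->  6 a_3 = 8 a_1 = -16  ->  a_3 = -8/3
  x^2: 12 a_4 - 8 a_2 = 0  ->  12 a_4 = 8 a_2 = -64  ->  a_4 = -16/3
Truncated series: y(x) = -2 - 2 x - 8 x^2 - (8/3) x^3 - (16/3) x^4 + O(x^5).

a_0 = -2; a_1 = -2; a_2 = -8; a_3 = -8/3; a_4 = -16/3


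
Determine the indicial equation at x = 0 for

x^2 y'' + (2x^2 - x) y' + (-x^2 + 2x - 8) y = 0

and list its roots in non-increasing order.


Divide by x^2 to reach normal form y'' + P_1(x) y' + P_2(x) y = 0 with P_1(x) = 2 - 1/x and P_2(x) = -1 + 2/x - 8/x^2.
x = 0 is a singular point because the y'-coefficient 2 - 1/x has a pole at x = 0 and the y-coefficient -1 + 2/x - 8/x^2 has a pole at x = 0.
It is a regular singular point because x P_1(x) = p(x) = 2x - 1 and x^2 P_2(x) = q(x) = -x^2 + 2x - 8 are polynomials, hence analytic at x = 0.
p(0) = -1,  q(0) = -8.
Indicial equation: r(r-1) + p(0) r + q(0) = 0, i.e. r^2 + (p(0) - 1) r + q(0) = 0, i.e. r^2 - 2 r - 8 = 0.
Discriminant: (-2)^2 - 4(-8) = 36, so r = (2 ± 6)/2.
Solving: r_1 = 4, r_2 = -2.

indicial: r^2 - 2 r - 8 = 0; roots r_1 = 4, r_2 = -2


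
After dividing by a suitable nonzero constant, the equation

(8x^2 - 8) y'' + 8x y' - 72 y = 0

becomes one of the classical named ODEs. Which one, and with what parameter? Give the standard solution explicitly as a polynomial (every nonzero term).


All three coefficients share the factor -8; dividing through by -8 gives  (1 - x^2) y'' - x y' + 9 y = 0.
This matches the Chebyshev equation (1 - x^2) y'' - x y' + n^2 y = 0 (note the -x y' term, not -2x y') with n^2 = 9, so n = 3; the polynomial solution is T_3(x).
With y = sum_k a_k x^k, matching x^k gives (k+2)(k+1) a_{k+2} = (k^2 - n^2) a_k = (k - 3)(k + 3) a_k. The right side vanishes at k = 3, so the series with the parity of 3 terminates at degree 3.
Standard normalization: leading coefficient of T_n is 2^(n-1), so a_3 = 2^2 = 4. Work downward with a_k = (k+1)(k+2) a_{k+2} / ((k - 3)(k + 3)):
  a_1 = (2)(3)(4) / ((1 - 3)(1 + 3)) = 24/(-8) = -3
Hence T_3(x) = 4 x^3 - 3 x.

T_3(x); series = 4 x^3 - 3 x


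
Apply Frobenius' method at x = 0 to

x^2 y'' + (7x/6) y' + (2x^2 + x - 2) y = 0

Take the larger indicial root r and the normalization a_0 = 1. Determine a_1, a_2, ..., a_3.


Write in Frobenius form y'' + (p(x)/x) y' + (q(x)/x^2) y = 0:
  p(x) = 7/6,  q(x) = 2x^2 + x - 2.
Indicial equation: r(r-1) + (7/6) r + (-2) = 0 -> roots r_1 = 4/3, r_2 = -3/2.
Take r = r_1 = 4/3. Let y(x) = x^r sum_{n>=0} a_n x^n with a_0 = 1.
Substitute y = x^r sum a_n x^n and match x^{r+n}. The recurrence is
  D(n) a_n + 1 a_{n-1} + 2 a_{n-2} = 0,  where D(n) = (r+n)(r+n-1) + (7/6)(r+n) + (-2).
  a_n = [-1 a_{n-1} - 2 a_{n-2}] / D(n).
Since the indicial polynomial factors as (r - r_1)(r - r_2), D(n) = (r_1 + n - r_1)(r_1 + n - r_2) = n(n + 17/6).
Evaluating step by step (a_0 = 1):
  n = 1: D(1) = 1(1 + 17/6) = 23/6; numerator = -1(1) = -1; a_1 = (-1)/(23/6) = -6/23
  n = 2: D(2) = 2(2 + 17/6) = 29/3; numerator = -1(-6/23) - 2(1) = -40/23; a_2 = (-40/23)/(29/3) = -120/667
  n = 3: D(3) = 3(3 + 17/6) = 35/2; numerator = -1(-120/667) - 2(-6/23) = 468/667; a_3 = (468/667)/(35/2) = 936/23345

r = 4/3; a_0 = 1; a_1 = -6/23; a_2 = -120/667; a_3 = 936/23345


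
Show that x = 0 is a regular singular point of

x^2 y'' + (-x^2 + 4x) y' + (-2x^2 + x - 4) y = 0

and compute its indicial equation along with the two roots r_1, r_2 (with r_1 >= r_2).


Divide by x^2 to reach normal form y'' + P_1(x) y' + P_2(x) y = 0 with P_1(x) = -1 + 4/x and P_2(x) = -2 + 1/x - 4/x^2.
x = 0 is a singular point because the y'-coefficient -1 + 4/x has a pole at x = 0 and the y-coefficient -2 + 1/x - 4/x^2 has a pole at x = 0.
It is a regular singular point because x P_1(x) = p(x) = 4 - x and x^2 P_2(x) = q(x) = -2x^2 + x - 4 are polynomials, hence analytic at x = 0.
p(0) = 4,  q(0) = -4.
Indicial equation: r(r-1) + p(0) r + q(0) = 0, i.e. r^2 + (p(0) - 1) r + q(0) = 0, i.e. r^2 + 3 r - 4 = 0.
Discriminant: (3)^2 - 4(-4) = 25, so r = (-3 ± 5)/2.
Solving: r_1 = 1, r_2 = -4.

indicial: r^2 + 3 r - 4 = 0; roots r_1 = 1, r_2 = -4


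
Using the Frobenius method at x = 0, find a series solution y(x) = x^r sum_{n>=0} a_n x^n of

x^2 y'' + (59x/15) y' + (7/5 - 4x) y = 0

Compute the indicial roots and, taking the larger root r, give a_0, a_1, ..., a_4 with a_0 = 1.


Write in Frobenius form y'' + (p(x)/x) y' + (q(x)/x^2) y = 0:
  p(x) = 59/15,  q(x) = 7/5 - 4x.
Indicial equation: r(r-1) + (59/15) r + (7/5) = 0 -> roots r_1 = -3/5, r_2 = -7/3.
Take r = r_1 = -3/5. Let y(x) = x^r sum_{n>=0} a_n x^n with a_0 = 1.
Substitute y = x^r sum a_n x^n and match x^{r+n}. The recurrence is
  D(n) a_n - 4 a_{n-1} = 0,  where D(n) = (r+n)(r+n-1) + (59/15)(r+n) + (7/5).
  a_n = 4 / D(n) * a_{n-1}.
Since the indicial polynomial factors as (r - r_1)(r - r_2), D(n) = (r_1 + n - r_1)(r_1 + n - r_2) = n(n + 26/15).
Evaluating step by step (a_0 = 1):
  n = 1: D(1) = 1(1 + 26/15) = 41/15; numerator = 4(1) = 4; a_1 = (4)/(41/15) = 60/41
  n = 2: D(2) = 2(2 + 26/15) = 112/15; numerator = 4(60/41) = 240/41; a_2 = (240/41)/(112/15) = 225/287
  n = 3: D(3) = 3(3 + 26/15) = 71/5; numerator = 4(225/287) = 900/287; a_3 = (900/287)/(71/5) = 4500/20377
  n = 4: D(4) = 4(4 + 26/15) = 344/15; numerator = 4(4500/20377) = 18000/20377; a_4 = (18000/20377)/(344/15) = 33750/876211

r = -3/5; a_0 = 1; a_1 = 60/41; a_2 = 225/287; a_3 = 4500/20377; a_4 = 33750/876211


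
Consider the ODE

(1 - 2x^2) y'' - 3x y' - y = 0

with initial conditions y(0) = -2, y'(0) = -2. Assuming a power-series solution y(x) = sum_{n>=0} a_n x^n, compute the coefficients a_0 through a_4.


Ansatz: y(x) = sum_{n>=0} a_n x^n, so y'(x) = sum_{n>=1} n a_n x^(n-1) and y''(x) = sum_{n>=2} n(n-1) a_n x^(n-2).
Substitute into P(x) y'' + Q(x) y' + R(x) y = 0 with P(x) = 1 - 2x^2, Q(x) = -3x, R(x) = -1, and match powers of x.
Initial conditions: a_0 = -2, a_1 = -2.
Setting the coefficient of each power of x to zero and solving order by order (substituting the coefficients already found):
  x^0: 2 a_2 - a_0 = 0  ->  2 a_2 = a_0 = -2  ->  a_2 = -1
  x^1: 6 a_3 - 4 a_1 = 0  ->  6 a_3 = 4 a_1 = -8  ->  a_3 = -4/3
  x^2: 12 a_4 - 11 a_2 = 0  ->  12 a_4 = 11 a_2 = -11  ->  a_4 = -11/12
Truncated series: y(x) = -2 - 2 x - x^2 - (4/3) x^3 - (11/12) x^4 + O(x^5).

a_0 = -2; a_1 = -2; a_2 = -1; a_3 = -4/3; a_4 = -11/12


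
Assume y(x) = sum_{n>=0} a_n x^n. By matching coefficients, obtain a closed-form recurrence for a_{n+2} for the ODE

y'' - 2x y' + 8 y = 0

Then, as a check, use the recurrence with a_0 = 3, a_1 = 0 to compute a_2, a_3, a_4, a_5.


Substitute y = sum_n a_n x^n.
y''(x) has coefficient (n+2)(n+1) a_{n+2} at x^n;
-2 x y'(x) has coefficient -2 n a_n at x^n (shift);
8 y(x) has coefficient 8 a_n at x^n.
Matching x^n: (n+2)(n+1) a_{n+2} + (-2n + 8) a_n = 0.
Thus a_{n+2} = (2n - 8) / ((n+1)(n+2)) * a_n.

Check with a_0 = 3, a_1 = 0 (apply the recurrence for n = 0, 1, 2, 3): a_0 = 3, a_1 = 0, a_2 = -12, a_3 = 0, a_4 = 4, a_5 = 0.

a_(n+2) = (2n - 8) / ((n+1)(n+2)) * a_n; check: a_0 = 3, a_1 = 0, a_2 = -12, a_3 = 0, a_4 = 4, a_5 = 0


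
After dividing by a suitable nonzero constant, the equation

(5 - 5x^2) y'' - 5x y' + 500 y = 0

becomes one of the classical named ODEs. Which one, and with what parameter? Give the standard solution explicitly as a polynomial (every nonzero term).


All three coefficients share the factor 5; dividing through by 5 gives  (1 - x^2) y'' - x y' + 100 y = 0.
This matches the Chebyshev equation (1 - x^2) y'' - x y' + n^2 y = 0 (note the -x y' term, not -2x y') with n^2 = 100, so n = 10; the polynomial solution is T_10(x).
With y = sum_k a_k x^k, matching x^k gives (k+2)(k+1) a_{k+2} = (k^2 - n^2) a_k = (k - 10)(k + 10) a_k. The right side vanishes at k = 10, so the series with the parity of 10 terminates at degree 10.
Standard normalization: leading coefficient of T_n is 2^(n-1), so a_10 = 2^9 = 512. Work downward with a_k = (k+1)(k+2) a_{k+2} / ((k - 10)(k + 10)):
  a_8 = (9)(10)(512) / ((8 - 10)(8 + 10)) = 46080/(-36) = -1280
  a_6 = (7)(8)(-1280) / ((6 - 10)(6 + 10)) = -71680/(-64) = 1120
  a_4 = (5)(6)(1120) / ((4 - 10)(4 + 10)) = 33600/(-84) = -400
  a_2 = (3)(4)(-400) / ((2 - 10)(2 + 10)) = -4800/(-96) = 50
  a_0 = (1)(2)(50) / ((0 - 10)(0 + 10)) = 100/(-100) = -1
Hence T_10(x) = 512 x^10 - 1280 x^8 + 1120 x^6 - 400 x^4 + 50 x^2 - 1.

T_10(x); series = 512 x^10 - 1280 x^8 + 1120 x^6 - 400 x^4 + 50 x^2 - 1


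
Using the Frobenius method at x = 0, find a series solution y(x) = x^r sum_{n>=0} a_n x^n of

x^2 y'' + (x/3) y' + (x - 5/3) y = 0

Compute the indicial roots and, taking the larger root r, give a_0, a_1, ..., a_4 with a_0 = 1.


Write in Frobenius form y'' + (p(x)/x) y' + (q(x)/x^2) y = 0:
  p(x) = 1/3,  q(x) = x - 5/3.
Indicial equation: r(r-1) + (1/3) r + (-5/3) = 0 -> roots r_1 = 5/3, r_2 = -1.
Take r = r_1 = 5/3. Let y(x) = x^r sum_{n>=0} a_n x^n with a_0 = 1.
Substitute y = x^r sum a_n x^n and match x^{r+n}. The recurrence is
  D(n) a_n + 1 a_{n-1} = 0,  where D(n) = (r+n)(r+n-1) + (1/3)(r+n) + (-5/3).
  a_n = -1 / D(n) * a_{n-1}.
Since the indicial polynomial factors as (r - r_1)(r - r_2), D(n) = (r_1 + n - r_1)(r_1 + n - r_2) = n(n + 8/3).
Evaluating step by step (a_0 = 1):
  n = 1: D(1) = 1(1 + 8/3) = 11/3; numerator = -1(1) = -1; a_1 = (-1)/(11/3) = -3/11
  n = 2: D(2) = 2(2 + 8/3) = 28/3; numerator = -1(-3/11) = 3/11; a_2 = (3/11)/(28/3) = 9/308
  n = 3: D(3) = 3(3 + 8/3) = 17; numerator = -1(9/308) = -9/308; a_3 = (-9/308)/(17) = -9/5236
  n = 4: D(4) = 4(4 + 8/3) = 80/3; numerator = -1(-9/5236) = 9/5236; a_4 = (9/5236)/(80/3) = 27/418880

r = 5/3; a_0 = 1; a_1 = -3/11; a_2 = 9/308; a_3 = -9/5236; a_4 = 27/418880


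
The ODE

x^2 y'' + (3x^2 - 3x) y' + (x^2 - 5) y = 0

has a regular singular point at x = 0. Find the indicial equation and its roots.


Divide by x^2 to reach normal form y'' + P_1(x) y' + P_2(x) y = 0 with P_1(x) = 3 - 3/x and P_2(x) = 1 - 5/x^2.
x = 0 is a singular point because the y'-coefficient 3 - 3/x has a pole at x = 0 and the y-coefficient 1 - 5/x^2 has a pole at x = 0.
It is a regular singular point because x P_1(x) = p(x) = 3x - 3 and x^2 P_2(x) = q(x) = x^2 - 5 are polynomials, hence analytic at x = 0.
p(0) = -3,  q(0) = -5.
Indicial equation: r(r-1) + p(0) r + q(0) = 0, i.e. r^2 + (p(0) - 1) r + q(0) = 0, i.e. r^2 - 4 r - 5 = 0.
Discriminant: (-4)^2 - 4(-5) = 36, so r = (4 ± 6)/2.
Solving: r_1 = 5, r_2 = -1.

indicial: r^2 - 4 r - 5 = 0; roots r_1 = 5, r_2 = -1


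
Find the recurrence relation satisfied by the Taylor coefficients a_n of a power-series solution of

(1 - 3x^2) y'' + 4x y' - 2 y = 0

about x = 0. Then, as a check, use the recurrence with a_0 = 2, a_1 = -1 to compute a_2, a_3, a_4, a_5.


Substitute y = sum_n a_n x^n.
(1 - 3 x^2) y'' contributes (n+2)(n+1) a_{n+2} - 3 n(n-1) a_n at x^n.
4 x y'(x) contributes 4 n a_n at x^n.
-2 y(x) contributes -2 a_n at x^n.
Matching x^n: (n+2)(n+1) a_{n+2} + (-3 n(n-1) + 4 n - 2) a_n = 0.
Thus a_{n+2} = (3 n(n-1) - 4 n + 2) / ((n+1)(n+2)) * a_n.

Check with a_0 = 2, a_1 = -1 (apply the recurrence for n = 0, 1, 2, 3): a_0 = 2, a_1 = -1, a_2 = 2, a_3 = 1/3, a_4 = 0, a_5 = 2/15.

a_(n+2) = (3 n(n-1) - 4 n + 2) / ((n+1)(n+2)) * a_n; check: a_0 = 2, a_1 = -1, a_2 = 2, a_3 = 1/3, a_4 = 0, a_5 = 2/15


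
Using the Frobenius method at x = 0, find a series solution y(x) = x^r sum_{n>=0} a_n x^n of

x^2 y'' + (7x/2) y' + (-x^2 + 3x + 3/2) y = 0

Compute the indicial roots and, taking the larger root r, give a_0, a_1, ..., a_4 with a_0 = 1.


Write in Frobenius form y'' + (p(x)/x) y' + (q(x)/x^2) y = 0:
  p(x) = 7/2,  q(x) = -x^2 + 3x + 3/2.
Indicial equation: r(r-1) + (7/2) r + (3/2) = 0 -> roots r_1 = -1, r_2 = -3/2.
Take r = r_1 = -1. Let y(x) = x^r sum_{n>=0} a_n x^n with a_0 = 1.
Substitute y = x^r sum a_n x^n and match x^{r+n}. The recurrence is
  D(n) a_n + 3 a_{n-1} - 1 a_{n-2} = 0,  where D(n) = (r+n)(r+n-1) + (7/2)(r+n) + (3/2).
  a_n = [-3 a_{n-1} + 1 a_{n-2}] / D(n).
Since the indicial polynomial factors as (r - r_1)(r - r_2), D(n) = (r_1 + n - r_1)(r_1 + n - r_2) = n(n + 1/2).
Evaluating step by step (a_0 = 1):
  n = 1: D(1) = 1(1 + 1/2) = 3/2; numerator = -3(1) = -3; a_1 = (-3)/(3/2) = -2
  n = 2: D(2) = 2(2 + 1/2) = 5; numerator = -3(-2) + 1(1) = 7; a_2 = (7)/(5) = 7/5
  n = 3: D(3) = 3(3 + 1/2) = 21/2; numerator = -3(7/5) + 1(-2) = -31/5; a_3 = (-31/5)/(21/2) = -62/105
  n = 4: D(4) = 4(4 + 1/2) = 18; numerator = -3(-62/105) + 1(7/5) = 111/35; a_4 = (111/35)/(18) = 37/210

r = -1; a_0 = 1; a_1 = -2; a_2 = 7/5; a_3 = -62/105; a_4 = 37/210


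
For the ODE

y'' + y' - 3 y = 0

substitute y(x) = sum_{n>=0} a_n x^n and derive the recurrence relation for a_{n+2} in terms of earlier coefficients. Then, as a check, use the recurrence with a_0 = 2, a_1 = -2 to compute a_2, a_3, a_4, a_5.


Substitute y = sum_n a_n x^n.
y''(x) has coefficient (n+2)(n+1) a_{n+2} at x^n;
y'(x) has coefficient (n+1) a_{n+1} at x^n;
-3 y(x) has coefficient -3 a_n at x^n.
Matching x^n: (n+2)(n+1) a_{n+2} + (n+1) a_{n+1} - 3 a_n = 0.
Thus a_{n+2} = [-(n+1) a_{n+1} + 3 a_n] / ((n+1)(n+2)).

Check with a_0 = 2, a_1 = -2 (apply the recurrence for n = 0, 1, 2, 3): a_0 = 2, a_1 = -2, a_2 = 4, a_3 = -7/3, a_4 = 19/12, a_5 = -2/3.

a_(n+2) = [-(n+1) a_(n+1) + 3 a_n] / ((n+1)(n+2)); check: a_0 = 2, a_1 = -2, a_2 = 4, a_3 = -7/3, a_4 = 19/12, a_5 = -2/3


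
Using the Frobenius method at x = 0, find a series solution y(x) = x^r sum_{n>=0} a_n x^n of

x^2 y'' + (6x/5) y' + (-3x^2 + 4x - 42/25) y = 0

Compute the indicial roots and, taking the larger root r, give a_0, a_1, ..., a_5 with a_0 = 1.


Write in Frobenius form y'' + (p(x)/x) y' + (q(x)/x^2) y = 0:
  p(x) = 6/5,  q(x) = -3x^2 + 4x - 42/25.
Indicial equation: r(r-1) + (6/5) r + (-42/25) = 0 -> roots r_1 = 6/5, r_2 = -7/5.
Take r = r_1 = 6/5. Let y(x) = x^r sum_{n>=0} a_n x^n with a_0 = 1.
Substitute y = x^r sum a_n x^n and match x^{r+n}. The recurrence is
  D(n) a_n + 4 a_{n-1} - 3 a_{n-2} = 0,  where D(n) = (r+n)(r+n-1) + (6/5)(r+n) + (-42/25).
  a_n = [-4 a_{n-1} + 3 a_{n-2}] / D(n).
Since the indicial polynomial factors as (r - r_1)(r - r_2), D(n) = (r_1 + n - r_1)(r_1 + n - r_2) = n(n + 13/5).
Evaluating step by step (a_0 = 1):
  n = 1: D(1) = 1(1 + 13/5) = 18/5; numerator = -4(1) = -4; a_1 = (-4)/(18/5) = -10/9
  n = 2: D(2) = 2(2 + 13/5) = 46/5; numerator = -4(-10/9) + 3(1) = 67/9; a_2 = (67/9)/(46/5) = 335/414
  n = 3: D(3) = 3(3 + 13/5) = 84/5; numerator = -4(335/414) + 3(-10/9) = -1360/207; a_3 = (-1360/207)/(84/5) = -1700/4347
  n = 4: D(4) = 4(4 + 13/5) = 132/5; numerator = -4(-1700/4347) + 3(335/414) = 34705/8694; a_4 = (34705/8694)/(132/5) = 15775/104328
  n = 5: D(5) = 5(5 + 13/5) = 38; numerator = -4(15775/104328) + 3(-1700/4347) = -6625/3726; a_5 = (-6625/3726)/(38) = -6625/141588

r = 6/5; a_0 = 1; a_1 = -10/9; a_2 = 335/414; a_3 = -1700/4347; a_4 = 15775/104328; a_5 = -6625/141588


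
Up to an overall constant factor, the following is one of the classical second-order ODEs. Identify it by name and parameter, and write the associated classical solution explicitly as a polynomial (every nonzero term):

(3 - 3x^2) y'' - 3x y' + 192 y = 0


All three coefficients share the factor 3; dividing through by 3 gives  (1 - x^2) y'' - x y' + 64 y = 0.
This matches the Chebyshev equation (1 - x^2) y'' - x y' + n^2 y = 0 (note the -x y' term, not -2x y') with n^2 = 64, so n = 8; the polynomial solution is T_8(x).
With y = sum_k a_k x^k, matching x^k gives (k+2)(k+1) a_{k+2} = (k^2 - n^2) a_k = (k - 8)(k + 8) a_k. The right side vanishes at k = 8, so the series with the parity of 8 terminates at degree 8.
Standard normalization: leading coefficient of T_n is 2^(n-1), so a_8 = 2^7 = 128. Work downward with a_k = (k+1)(k+2) a_{k+2} / ((k - 8)(k + 8)):
  a_6 = (7)(8)(128) / ((6 - 8)(6 + 8)) = 7168/(-28) = -256
  a_4 = (5)(6)(-256) / ((4 - 8)(4 + 8)) = -7680/(-48) = 160
  a_2 = (3)(4)(160) / ((2 - 8)(2 + 8)) = 1920/(-60) = -32
  a_0 = (1)(2)(-32) / ((0 - 8)(0 + 8)) = -64/(-64) = 1
Hence T_8(x) = 128 x^8 - 256 x^6 + 160 x^4 - 32 x^2 + 1.

T_8(x); series = 128 x^8 - 256 x^6 + 160 x^4 - 32 x^2 + 1


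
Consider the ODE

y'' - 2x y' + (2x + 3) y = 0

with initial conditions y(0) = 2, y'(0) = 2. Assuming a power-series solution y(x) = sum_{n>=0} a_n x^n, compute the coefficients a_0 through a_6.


Ansatz: y(x) = sum_{n>=0} a_n x^n, so y'(x) = sum_{n>=1} n a_n x^(n-1) and y''(x) = sum_{n>=2} n(n-1) a_n x^(n-2).
Substitute into P(x) y'' + Q(x) y' + R(x) y = 0 with P(x) = 1, Q(x) = -2x, R(x) = 2x + 3, and match powers of x.
Initial conditions: a_0 = 2, a_1 = 2.
Setting the coefficient of each power of x to zero and solving order by order (substituting the coefficients already found):
  x^0: 2 a_2 + 3 a_0 = 0  ->  2 a_2 = -3 a_0 = -6  ->  a_2 = -3
  x^1: 6 a_3 + a_1 + 2 a_0 = 0  ->  6 a_3 = -a_1 - 2 a_0 = -6  ->  a_3 = -1
  x^2: 12 a_4 - a_2 + 2 a_1 = 0  ->  12 a_4 = a_2 - 2 a_1 = -7  ->  a_4 = -7/12
  x^3: 20 a_5 - 3 a_3 + 2 a_2 = 0  ->  20 a_5 = 3 a_3 - 2 a_2 = 3  ->  a_5 = 3/20
  x^4: 30 a_6 - 5 a_4 + 2 a_3 = 0  ->  30 a_6 = 5 a_4 - 2 a_3 = -11/12  ->  a_6 = -11/360
Truncated series: y(x) = 2 + 2 x - 3 x^2 - x^3 - (7/12) x^4 + (3/20) x^5 - (11/360) x^6 + O(x^7).

a_0 = 2; a_1 = 2; a_2 = -3; a_3 = -1; a_4 = -7/12; a_5 = 3/20; a_6 = -11/360


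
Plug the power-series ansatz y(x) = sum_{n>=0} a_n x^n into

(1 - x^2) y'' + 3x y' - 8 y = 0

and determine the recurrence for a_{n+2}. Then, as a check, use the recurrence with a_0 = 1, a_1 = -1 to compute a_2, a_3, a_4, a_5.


Substitute y = sum_n a_n x^n.
(1 - 1 x^2) y'' contributes (n+2)(n+1) a_{n+2} - n(n-1) a_n at x^n.
3 x y'(x) contributes 3 n a_n at x^n.
-8 y(x) contributes -8 a_n at x^n.
Matching x^n: (n+2)(n+1) a_{n+2} + (-n(n-1) + 3 n - 8) a_n = 0.
Thus a_{n+2} = (n(n-1) - 3 n + 8) / ((n+1)(n+2)) * a_n.

Check with a_0 = 1, a_1 = -1 (apply the recurrence for n = 0, 1, 2, 3): a_0 = 1, a_1 = -1, a_2 = 4, a_3 = -5/6, a_4 = 4/3, a_5 = -5/24.

a_(n+2) = (n(n-1) - 3 n + 8) / ((n+1)(n+2)) * a_n; check: a_0 = 1, a_1 = -1, a_2 = 4, a_3 = -5/6, a_4 = 4/3, a_5 = -5/24


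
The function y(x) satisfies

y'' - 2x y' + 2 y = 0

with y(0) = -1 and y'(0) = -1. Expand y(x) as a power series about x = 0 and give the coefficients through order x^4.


Ansatz: y(x) = sum_{n>=0} a_n x^n, so y'(x) = sum_{n>=1} n a_n x^(n-1) and y''(x) = sum_{n>=2} n(n-1) a_n x^(n-2).
Substitute into P(x) y'' + Q(x) y' + R(x) y = 0 with P(x) = 1, Q(x) = -2x, R(x) = 2, and match powers of x.
Initial conditions: a_0 = -1, a_1 = -1.
Setting the coefficient of each power of x to zero and solving order by order (substituting the coefficients already found):
  x^0: 2 a_2 + 2 a_0 = 0  ->  2 a_2 = -2 a_0 = 2  ->  a_2 = 1
  x^1: 6 a_3 = 0  ->  a_3 = 0
  x^2: 12 a_4 - 2 a_2 = 0  ->  12 a_4 = 2 a_2 = 2  ->  a_4 = 1/6
Truncated series: y(x) = -1 - x + x^2 + (1/6) x^4 + O(x^5).

a_0 = -1; a_1 = -1; a_2 = 1; a_3 = 0; a_4 = 1/6


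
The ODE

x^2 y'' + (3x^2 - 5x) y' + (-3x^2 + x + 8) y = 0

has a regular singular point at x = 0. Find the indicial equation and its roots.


Divide by x^2 to reach normal form y'' + P_1(x) y' + P_2(x) y = 0 with P_1(x) = 3 - 5/x and P_2(x) = -3 + 1/x + 8/x^2.
x = 0 is a singular point because the y'-coefficient 3 - 5/x has a pole at x = 0 and the y-coefficient -3 + 1/x + 8/x^2 has a pole at x = 0.
It is a regular singular point because x P_1(x) = p(x) = 3x - 5 and x^2 P_2(x) = q(x) = -3x^2 + x + 8 are polynomials, hence analytic at x = 0.
p(0) = -5,  q(0) = 8.
Indicial equation: r(r-1) + p(0) r + q(0) = 0, i.e. r^2 + (p(0) - 1) r + q(0) = 0, i.e. r^2 - 6 r + 8 = 0.
Discriminant: (-6)^2 - 4(8) = 4, so r = (6 ± 2)/2.
Solving: r_1 = 4, r_2 = 2.

indicial: r^2 - 6 r + 8 = 0; roots r_1 = 4, r_2 = 2


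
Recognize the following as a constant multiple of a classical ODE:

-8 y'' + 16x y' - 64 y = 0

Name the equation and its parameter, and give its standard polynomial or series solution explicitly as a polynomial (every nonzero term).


All three coefficients share the factor -8; dividing through by -8 gives  y'' - 2x y' + 8 y = 0.
This matches the Hermite equation y'' - 2x y' + 2n y = 0 with 2n = 8, so n = 4; the polynomial solution is H_4(x).
With y = sum_k a_k x^k, matching x^k gives (k+2)(k+1) a_{k+2} = 2(k - n) a_k = 2(k - 4) a_k. The right side vanishes at k = 4, so the series with the parity of 4 terminates at degree 4.
Standard normalization: leading coefficient of H_n is 2^n, so a_4 = 2^4 = 16. Work downward with a_k = (k+1)(k+2) a_{k+2} / (2(k - n)):
  a_2 = (3)(4)(16) / (2(2 - 4)) = 192/(-4) = -48
  a_0 = (1)(2)(-48) / (2(0 - 4)) = -96/(-8) = 12
Hence H_4(x) = 16 x^4 - 48 x^2 + 12.

H_4(x); series = 16 x^4 - 48 x^2 + 12


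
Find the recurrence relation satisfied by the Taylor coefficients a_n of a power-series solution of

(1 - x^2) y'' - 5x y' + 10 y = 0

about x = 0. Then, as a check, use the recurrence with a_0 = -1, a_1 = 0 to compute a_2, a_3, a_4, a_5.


Substitute y = sum_n a_n x^n.
(1 - 1 x^2) y'' contributes (n+2)(n+1) a_{n+2} - n(n-1) a_n at x^n.
-5 x y'(x) contributes -5 n a_n at x^n.
10 y(x) contributes 10 a_n at x^n.
Matching x^n: (n+2)(n+1) a_{n+2} + (-n(n-1) - 5 n + 10) a_n = 0.
Thus a_{n+2} = (n(n-1) + 5 n - 10) / ((n+1)(n+2)) * a_n.

Check with a_0 = -1, a_1 = 0 (apply the recurrence for n = 0, 1, 2, 3): a_0 = -1, a_1 = 0, a_2 = 5, a_3 = 0, a_4 = 5/6, a_5 = 0.

a_(n+2) = (n(n-1) + 5 n - 10) / ((n+1)(n+2)) * a_n; check: a_0 = -1, a_1 = 0, a_2 = 5, a_3 = 0, a_4 = 5/6, a_5 = 0


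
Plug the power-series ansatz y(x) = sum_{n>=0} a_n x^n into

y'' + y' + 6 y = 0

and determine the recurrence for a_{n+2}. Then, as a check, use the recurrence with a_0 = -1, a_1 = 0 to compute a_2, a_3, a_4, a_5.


Substitute y = sum_n a_n x^n.
y''(x) has coefficient (n+2)(n+1) a_{n+2} at x^n;
y'(x) has coefficient (n+1) a_{n+1} at x^n;
6 y(x) has coefficient 6 a_n at x^n.
Matching x^n: (n+2)(n+1) a_{n+2} + (n+1) a_{n+1} + 6 a_n = 0.
Thus a_{n+2} = [-(n+1) a_{n+1} - 6 a_n] / ((n+1)(n+2)).

Check with a_0 = -1, a_1 = 0 (apply the recurrence for n = 0, 1, 2, 3): a_0 = -1, a_1 = 0, a_2 = 3, a_3 = -1, a_4 = -5/4, a_5 = 11/20.

a_(n+2) = [-(n+1) a_(n+1) - 6 a_n] / ((n+1)(n+2)); check: a_0 = -1, a_1 = 0, a_2 = 3, a_3 = -1, a_4 = -5/4, a_5 = 11/20


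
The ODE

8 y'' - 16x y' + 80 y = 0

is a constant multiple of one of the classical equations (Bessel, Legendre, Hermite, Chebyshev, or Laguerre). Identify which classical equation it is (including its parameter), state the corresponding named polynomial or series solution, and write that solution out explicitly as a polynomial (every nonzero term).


All three coefficients share the factor 8; dividing through by 8 gives  y'' - 2x y' + 10 y = 0.
This matches the Hermite equation y'' - 2x y' + 2n y = 0 with 2n = 10, so n = 5; the polynomial solution is H_5(x).
With y = sum_k a_k x^k, matching x^k gives (k+2)(k+1) a_{k+2} = 2(k - n) a_k = 2(k - 5) a_k. The right side vanishes at k = 5, so the series with the parity of 5 terminates at degree 5.
Standard normalization: leading coefficient of H_n is 2^n, so a_5 = 2^5 = 32. Work downward with a_k = (k+1)(k+2) a_{k+2} / (2(k - n)):
  a_3 = (4)(5)(32) / (2(3 - 5)) = 640/(-4) = -160
  a_1 = (2)(3)(-160) / (2(1 - 5)) = -960/(-8) = 120
Hence H_5(x) = 32 x^5 - 160 x^3 + 120 x.

H_5(x); series = 32 x^5 - 160 x^3 + 120 x


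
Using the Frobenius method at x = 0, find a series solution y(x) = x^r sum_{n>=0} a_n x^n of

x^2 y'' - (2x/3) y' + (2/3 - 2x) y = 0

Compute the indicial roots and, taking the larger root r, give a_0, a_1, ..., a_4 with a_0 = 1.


Write in Frobenius form y'' + (p(x)/x) y' + (q(x)/x^2) y = 0:
  p(x) = -2/3,  q(x) = 2/3 - 2x.
Indicial equation: r(r-1) + (-2/3) r + (2/3) = 0 -> roots r_1 = 1, r_2 = 2/3.
Take r = r_1 = 1. Let y(x) = x^r sum_{n>=0} a_n x^n with a_0 = 1.
Substitute y = x^r sum a_n x^n and match x^{r+n}. The recurrence is
  D(n) a_n - 2 a_{n-1} = 0,  where D(n) = (r+n)(r+n-1) + (-2/3)(r+n) + (2/3).
  a_n = 2 / D(n) * a_{n-1}.
Since the indicial polynomial factors as (r - r_1)(r - r_2), D(n) = (r_1 + n - r_1)(r_1 + n - r_2) = n(n + 1/3).
Evaluating step by step (a_0 = 1):
  n = 1: D(1) = 1(1 + 1/3) = 4/3; numerator = 2(1) = 2; a_1 = (2)/(4/3) = 3/2
  n = 2: D(2) = 2(2 + 1/3) = 14/3; numerator = 2(3/2) = 3; a_2 = (3)/(14/3) = 9/14
  n = 3: D(3) = 3(3 + 1/3) = 10; numerator = 2(9/14) = 9/7; a_3 = (9/7)/(10) = 9/70
  n = 4: D(4) = 4(4 + 1/3) = 52/3; numerator = 2(9/70) = 9/35; a_4 = (9/35)/(52/3) = 27/1820

r = 1; a_0 = 1; a_1 = 3/2; a_2 = 9/14; a_3 = 9/70; a_4 = 27/1820


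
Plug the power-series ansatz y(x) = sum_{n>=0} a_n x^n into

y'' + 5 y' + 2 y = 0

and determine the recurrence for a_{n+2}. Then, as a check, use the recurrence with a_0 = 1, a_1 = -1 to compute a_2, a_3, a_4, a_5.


Substitute y = sum_n a_n x^n.
y''(x) has coefficient (n+2)(n+1) a_{n+2} at x^n;
5 y'(x) has coefficient 5 (n+1) a_{n+1} at x^n;
2 y(x) has coefficient 2 a_n at x^n.
Matching x^n: (n+2)(n+1) a_{n+2} + 5 (n+1) a_{n+1} + 2 a_n = 0.
Thus a_{n+2} = [-5 (n+1) a_{n+1} - 2 a_n] / ((n+1)(n+2)).

Check with a_0 = 1, a_1 = -1 (apply the recurrence for n = 0, 1, 2, 3): a_0 = 1, a_1 = -1, a_2 = 3/2, a_3 = -13/6, a_4 = 59/24, a_5 = -269/120.

a_(n+2) = [-5 (n+1) a_(n+1) - 2 a_n] / ((n+1)(n+2)); check: a_0 = 1, a_1 = -1, a_2 = 3/2, a_3 = -13/6, a_4 = 59/24, a_5 = -269/120


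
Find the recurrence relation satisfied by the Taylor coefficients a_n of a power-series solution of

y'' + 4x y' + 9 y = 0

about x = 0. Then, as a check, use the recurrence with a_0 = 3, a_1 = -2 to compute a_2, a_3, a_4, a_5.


Substitute y = sum_n a_n x^n.
y''(x) has coefficient (n+2)(n+1) a_{n+2} at x^n;
4 x y'(x) has coefficient 4 n a_n at x^n (shift);
9 y(x) has coefficient 9 a_n at x^n.
Matching x^n: (n+2)(n+1) a_{n+2} + (4n + 9) a_n = 0.
Thus a_{n+2} = (-4n - 9) / ((n+1)(n+2)) * a_n.

Check with a_0 = 3, a_1 = -2 (apply the recurrence for n = 0, 1, 2, 3): a_0 = 3, a_1 = -2, a_2 = -27/2, a_3 = 13/3, a_4 = 153/8, a_5 = -91/20.

a_(n+2) = (-4n - 9) / ((n+1)(n+2)) * a_n; check: a_0 = 3, a_1 = -2, a_2 = -27/2, a_3 = 13/3, a_4 = 153/8, a_5 = -91/20


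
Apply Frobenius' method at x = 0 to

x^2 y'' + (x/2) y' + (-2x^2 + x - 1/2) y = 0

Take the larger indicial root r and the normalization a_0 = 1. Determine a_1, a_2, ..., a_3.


Write in Frobenius form y'' + (p(x)/x) y' + (q(x)/x^2) y = 0:
  p(x) = 1/2,  q(x) = -2x^2 + x - 1/2.
Indicial equation: r(r-1) + (1/2) r + (-1/2) = 0 -> roots r_1 = 1, r_2 = -1/2.
Take r = r_1 = 1. Let y(x) = x^r sum_{n>=0} a_n x^n with a_0 = 1.
Substitute y = x^r sum a_n x^n and match x^{r+n}. The recurrence is
  D(n) a_n + 1 a_{n-1} - 2 a_{n-2} = 0,  where D(n) = (r+n)(r+n-1) + (1/2)(r+n) + (-1/2).
  a_n = [-1 a_{n-1} + 2 a_{n-2}] / D(n).
Since the indicial polynomial factors as (r - r_1)(r - r_2), D(n) = (r_1 + n - r_1)(r_1 + n - r_2) = n(n + 3/2).
Evaluating step by step (a_0 = 1):
  n = 1: D(1) = 1(1 + 3/2) = 5/2; numerator = -1(1) = -1; a_1 = (-1)/(5/2) = -2/5
  n = 2: D(2) = 2(2 + 3/2) = 7; numerator = -1(-2/5) + 2(1) = 12/5; a_2 = (12/5)/(7) = 12/35
  n = 3: D(3) = 3(3 + 3/2) = 27/2; numerator = -1(12/35) + 2(-2/5) = -8/7; a_3 = (-8/7)/(27/2) = -16/189

r = 1; a_0 = 1; a_1 = -2/5; a_2 = 12/35; a_3 = -16/189


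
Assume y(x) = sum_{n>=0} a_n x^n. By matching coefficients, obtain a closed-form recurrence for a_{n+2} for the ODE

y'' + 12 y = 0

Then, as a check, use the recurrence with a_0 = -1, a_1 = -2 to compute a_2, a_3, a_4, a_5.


Substitute y = sum_n a_n x^n into y'' + (const) y = 0.
y''(x) = sum_{n>=0} (n+2)(n+1) a_{n+2} x^n.
The ODE becomes sum_n [(n+2)(n+1) a_{n+2} + 12 a_n] x^n = 0.
Setting each coefficient to zero gives the recurrence:
  (n+2)(n+1) a_{n+2} + 12 a_n = 0,
  a_{n+2} = -12 / ((n+1)(n+2)) a_n.

Check with a_0 = -1, a_1 = -2 (apply the recurrence for n = 0, 1, 2, 3): a_0 = -1, a_1 = -2, a_2 = 6, a_3 = 4, a_4 = -6, a_5 = -12/5.

a_{n+2} = -12/((n+1)(n+2)) * a_n; check: a_0 = -1, a_1 = -2, a_2 = 6, a_3 = 4, a_4 = -6, a_5 = -12/5


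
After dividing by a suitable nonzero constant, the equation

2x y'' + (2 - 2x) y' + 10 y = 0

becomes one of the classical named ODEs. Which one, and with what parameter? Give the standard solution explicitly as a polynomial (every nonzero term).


All three coefficients share the factor 2; dividing through by 2 gives  x y'' + (1 - x) y' + 5 y = 0.
This matches the Laguerre equation x y'' + (1 - x) y' + n y = 0 with n = 5; the polynomial solution is L_5(x).
With y = sum_k a_k x^k, matching x^k gives (k+1)k a_{k+1} + (k+1) a_{k+1} - k a_k + n a_k = 0, i.e. (k+1)^2 a_{k+1} = (k - n) a_k = (k - 5) a_k. The right side vanishes at k = 5, so the series terminates at degree 5.
Standard normalization L_n(0) = 1 gives a_0 = 1. Work upward with a_{k+1} = (k - 5) a_k / (k+1)^2:
  a_1 = (0 - 5)(1) / 1^2 = -5/1 = -5
  a_2 = (1 - 5)(-5) / 2^2 = 20/4 = 5
  a_3 = (2 - 5)(5) / 3^2 = -15/9 = -5/3
  a_4 = (3 - 5)(-5/3) / 4^2 = (10/3)/16 = 5/24
  a_5 = (4 - 5)(5/24) / 5^2 = (-5/24)/25 = -1/120
Hence L_5(x) = -x^5/120 + 5 x^4/24 - 5 x^3/3 + 5 x^2 - 5 x + 1.

L_5(x); series = -x^5/120 + 5 x^4/24 - 5 x^3/3 + 5 x^2 - 5 x + 1


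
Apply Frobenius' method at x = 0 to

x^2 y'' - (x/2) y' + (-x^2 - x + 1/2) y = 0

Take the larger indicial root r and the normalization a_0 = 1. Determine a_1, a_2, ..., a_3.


Write in Frobenius form y'' + (p(x)/x) y' + (q(x)/x^2) y = 0:
  p(x) = -1/2,  q(x) = -x^2 - x + 1/2.
Indicial equation: r(r-1) + (-1/2) r + (1/2) = 0 -> roots r_1 = 1, r_2 = 1/2.
Take r = r_1 = 1. Let y(x) = x^r sum_{n>=0} a_n x^n with a_0 = 1.
Substitute y = x^r sum a_n x^n and match x^{r+n}. The recurrence is
  D(n) a_n - 1 a_{n-1} - 1 a_{n-2} = 0,  where D(n) = (r+n)(r+n-1) + (-1/2)(r+n) + (1/2).
  a_n = [1 a_{n-1} + 1 a_{n-2}] / D(n).
Since the indicial polynomial factors as (r - r_1)(r - r_2), D(n) = (r_1 + n - r_1)(r_1 + n - r_2) = n(n + 1/2).
Evaluating step by step (a_0 = 1):
  n = 1: D(1) = 1(1 + 1/2) = 3/2; numerator = 1(1) = 1; a_1 = (1)/(3/2) = 2/3
  n = 2: D(2) = 2(2 + 1/2) = 5; numerator = 1(2/3) + 1(1) = 5/3; a_2 = (5/3)/(5) = 1/3
  n = 3: D(3) = 3(3 + 1/2) = 21/2; numerator = 1(1/3) + 1(2/3) = 1; a_3 = (1)/(21/2) = 2/21

r = 1; a_0 = 1; a_1 = 2/3; a_2 = 1/3; a_3 = 2/21
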